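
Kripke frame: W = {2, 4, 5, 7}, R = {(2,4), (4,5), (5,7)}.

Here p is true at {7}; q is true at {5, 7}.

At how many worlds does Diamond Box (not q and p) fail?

2: successors {4}; Box (not q and p) there: 4:F. ✗
4: successors {5}; Box (not q and p) there: 5:F. ✗
5: successors {7}; Box (not q and p) there: 7:T. ✓
7: no successors, so Diamond Box (not q and p) fails. ✗
Satisfying worlds: {5}.
So Diamond Box (not q and p) fails at the other 3 worlds.

3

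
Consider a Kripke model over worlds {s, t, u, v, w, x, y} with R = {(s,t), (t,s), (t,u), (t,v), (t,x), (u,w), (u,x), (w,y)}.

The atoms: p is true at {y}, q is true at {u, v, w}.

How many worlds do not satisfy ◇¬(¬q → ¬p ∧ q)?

s: successors {t}; ¬(¬q → ¬p ∧ q) there: t:T. ✓
t: successors {s, u, v, x}; ¬(¬q → ¬p ∧ q) there: s:T, u:F, v:F, x:T. ✓
u: successors {w, x}; ¬(¬q → ¬p ∧ q) there: w:F, x:T. ✓
v: no successors, so ◇¬(¬q → ¬p ∧ q) fails. ✗
w: successors {y}; ¬(¬q → ¬p ∧ q) there: y:T. ✓
x: no successors, so ◇¬(¬q → ¬p ∧ q) fails. ✗
y: no successors, so ◇¬(¬q → ¬p ∧ q) fails. ✗
Satisfying worlds: {s, t, u, w}.
So ◇¬(¬q → ¬p ∧ q) fails at the other 3 worlds.

3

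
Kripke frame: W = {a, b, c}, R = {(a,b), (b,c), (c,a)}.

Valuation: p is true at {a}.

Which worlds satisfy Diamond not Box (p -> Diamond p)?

{b}

a: successors {b}; not Box (p -> Diamond p) there: b:F. ✗
b: successors {c}; not Box (p -> Diamond p) there: c:T. ✓
c: successors {a}; not Box (p -> Diamond p) there: a:F. ✗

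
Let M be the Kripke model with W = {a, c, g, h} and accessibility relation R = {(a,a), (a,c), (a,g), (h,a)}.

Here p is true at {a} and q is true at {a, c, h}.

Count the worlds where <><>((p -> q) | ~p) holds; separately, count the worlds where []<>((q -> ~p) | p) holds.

For <><>((p -> q) | ~p):
a: successors {a, c, g}; <>((p -> q) | ~p) there: a:T, c:F, g:F. ✓
c: no successors, so <><>((p -> q) | ~p) fails. ✗
g: no successors, so <><>((p -> q) | ~p) fails. ✗
h: successors {a}; <>((p -> q) | ~p) there: a:T. ✓
— 2 worlds.
For []<>((q -> ~p) | p):
a: successors {a, c, g}; <>((q -> ~p) | p) there: a:T, c:F, g:F. ✗
c: no successors, so []<>((q -> ~p) | p) holds vacuously. ✓
g: no successors, so []<>((q -> ~p) | p) holds vacuously. ✓
h: successors {a}; <>((q -> ~p) | p) there: a:T. ✓
— 3 worlds.

2 and 3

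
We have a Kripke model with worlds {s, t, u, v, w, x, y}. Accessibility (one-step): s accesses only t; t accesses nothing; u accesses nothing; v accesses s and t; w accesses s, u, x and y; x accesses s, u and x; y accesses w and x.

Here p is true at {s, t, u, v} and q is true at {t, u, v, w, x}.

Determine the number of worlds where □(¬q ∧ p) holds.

2

s: successors {t}; ¬q ∧ p there: t:F. ✗
t: no successors, so □(¬q ∧ p) holds vacuously. ✓
u: no successors, so □(¬q ∧ p) holds vacuously. ✓
v: successors {s, t}; ¬q ∧ p there: s:T, t:F. ✗
w: successors {s, u, x, y}; ¬q ∧ p there: s:T, u:F, x:F, y:F. ✗
x: successors {s, u, x}; ¬q ∧ p there: s:T, u:F, x:F. ✗
y: successors {w, x}; ¬q ∧ p there: w:F, x:F. ✗
Satisfying worlds: {t, u}.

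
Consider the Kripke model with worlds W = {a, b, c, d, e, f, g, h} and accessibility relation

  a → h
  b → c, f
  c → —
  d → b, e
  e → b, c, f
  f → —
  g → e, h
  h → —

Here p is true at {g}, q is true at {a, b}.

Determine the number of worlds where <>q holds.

2

a: successors {h}; q there: h:F. ✗
b: successors {c, f}; q there: c:F, f:F. ✗
c: no successors, so <>q fails. ✗
d: successors {b, e}; q there: b:T, e:F. ✓
e: successors {b, c, f}; q there: b:T, c:F, f:F. ✓
f: no successors, so <>q fails. ✗
g: successors {e, h}; q there: e:F, h:F. ✗
h: no successors, so <>q fails. ✗
Satisfying worlds: {d, e}.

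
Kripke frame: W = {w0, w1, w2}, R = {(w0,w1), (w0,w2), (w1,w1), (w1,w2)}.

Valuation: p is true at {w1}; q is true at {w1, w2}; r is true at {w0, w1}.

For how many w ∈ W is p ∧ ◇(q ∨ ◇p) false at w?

w0: p is F, ◇(q ∨ ◇p) is T. ✗
w1: p is T, ◇(q ∨ ◇p) is T. ✓
w2: p is F, ◇(q ∨ ◇p) is F. ✗
Satisfying worlds: {w1}.
So p ∧ ◇(q ∨ ◇p) fails at the other 2 worlds.

2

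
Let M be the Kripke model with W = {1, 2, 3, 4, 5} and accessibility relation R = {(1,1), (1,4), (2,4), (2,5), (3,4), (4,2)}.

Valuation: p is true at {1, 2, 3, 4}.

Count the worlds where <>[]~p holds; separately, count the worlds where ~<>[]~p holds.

For <>[]~p:
1: successors {1, 4}; []~p there: 1:F, 4:F. ✗
2: successors {4, 5}; []~p there: 4:F, 5:T. ✓
3: successors {4}; []~p there: 4:F. ✗
4: successors {2}; []~p there: 2:F. ✗
5: no successors, so <>[]~p fails. ✗
— 1 world.
For ~<>[]~p:
1: <>[]~p is F. ✓
2: <>[]~p is T. ✗
3: <>[]~p is F. ✓
4: <>[]~p is F. ✓
5: <>[]~p is F. ✓
— 4 worlds.

1 and 4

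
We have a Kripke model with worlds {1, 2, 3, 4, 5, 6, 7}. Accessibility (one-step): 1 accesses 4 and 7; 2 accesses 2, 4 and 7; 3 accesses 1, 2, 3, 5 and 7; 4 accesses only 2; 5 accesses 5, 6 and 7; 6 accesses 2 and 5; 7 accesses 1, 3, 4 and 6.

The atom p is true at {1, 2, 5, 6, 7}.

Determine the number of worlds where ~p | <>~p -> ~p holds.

4

1: ~p | <>~p is T, ~p is F. ✗
2: ~p | <>~p is T, ~p is F. ✗
3: ~p | <>~p is T, ~p is T. ✓
4: ~p | <>~p is T, ~p is T. ✓
5: ~p | <>~p is F, ~p is F. ✓
6: ~p | <>~p is F, ~p is F. ✓
7: ~p | <>~p is T, ~p is F. ✗
Satisfying worlds: {3, 4, 5, 6}.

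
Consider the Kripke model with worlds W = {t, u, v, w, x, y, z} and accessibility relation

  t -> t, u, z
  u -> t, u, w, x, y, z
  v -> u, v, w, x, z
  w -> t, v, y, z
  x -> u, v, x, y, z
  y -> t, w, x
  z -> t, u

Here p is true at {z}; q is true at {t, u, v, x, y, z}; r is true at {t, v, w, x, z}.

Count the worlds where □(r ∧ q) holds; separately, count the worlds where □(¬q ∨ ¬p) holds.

For □(r ∧ q):
t: successors {t, u, z}; r ∧ q there: t:T, u:F, z:T. ✗
u: successors {t, u, w, x, y, z}; r ∧ q there: t:T, u:F, w:F, x:T, y:F, z:T. ✗
v: successors {u, v, w, x, z}; r ∧ q there: u:F, v:T, w:F, x:T, z:T. ✗
w: successors {t, v, y, z}; r ∧ q there: t:T, v:T, y:F, z:T. ✗
x: successors {u, v, x, y, z}; r ∧ q there: u:F, v:T, x:T, y:F, z:T. ✗
y: successors {t, w, x}; r ∧ q there: t:T, w:F, x:T. ✗
z: successors {t, u}; r ∧ q there: t:T, u:F. ✗
— 0 worlds.
For □(¬q ∨ ¬p):
t: successors {t, u, z}; ¬q ∨ ¬p there: t:T, u:T, z:F. ✗
u: successors {t, u, w, x, y, z}; ¬q ∨ ¬p there: t:T, u:T, w:T, x:T, y:T, z:F. ✗
v: successors {u, v, w, x, z}; ¬q ∨ ¬p there: u:T, v:T, w:T, x:T, z:F. ✗
w: successors {t, v, y, z}; ¬q ∨ ¬p there: t:T, v:T, y:T, z:F. ✗
x: successors {u, v, x, y, z}; ¬q ∨ ¬p there: u:T, v:T, x:T, y:T, z:F. ✗
y: successors {t, w, x}; ¬q ∨ ¬p there: t:T, w:T, x:T. ✓
z: successors {t, u}; ¬q ∨ ¬p there: t:T, u:T. ✓
— 2 worlds.

0 and 2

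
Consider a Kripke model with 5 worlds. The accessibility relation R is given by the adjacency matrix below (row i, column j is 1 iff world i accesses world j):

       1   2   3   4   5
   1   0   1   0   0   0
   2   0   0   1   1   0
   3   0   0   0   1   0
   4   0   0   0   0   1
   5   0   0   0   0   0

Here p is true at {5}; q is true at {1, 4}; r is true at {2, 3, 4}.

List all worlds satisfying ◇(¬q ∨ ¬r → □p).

1: successors {2}; ¬q ∨ ¬r → □p there: 2:F. ✗
2: successors {3, 4}; ¬q ∨ ¬r → □p there: 3:F, 4:T. ✓
3: successors {4}; ¬q ∨ ¬r → □p there: 4:T. ✓
4: successors {5}; ¬q ∨ ¬r → □p there: 5:T. ✓
5: no successors, so ◇(¬q ∨ ¬r → □p) fails. ✗

{2, 3, 4}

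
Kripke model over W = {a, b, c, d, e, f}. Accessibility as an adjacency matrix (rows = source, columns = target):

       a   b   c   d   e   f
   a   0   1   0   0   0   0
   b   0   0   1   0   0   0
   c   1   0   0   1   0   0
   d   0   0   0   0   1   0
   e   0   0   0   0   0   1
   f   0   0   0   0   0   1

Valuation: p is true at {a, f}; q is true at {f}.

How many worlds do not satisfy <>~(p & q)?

2

a: successors {b}; ~(p & q) there: b:T. ✓
b: successors {c}; ~(p & q) there: c:T. ✓
c: successors {a, d}; ~(p & q) there: a:T, d:T. ✓
d: successors {e}; ~(p & q) there: e:T. ✓
e: successors {f}; ~(p & q) there: f:F. ✗
f: successors {f}; ~(p & q) there: f:F. ✗
Satisfying worlds: {a, b, c, d}.
So <>~(p & q) fails at the other 2 worlds.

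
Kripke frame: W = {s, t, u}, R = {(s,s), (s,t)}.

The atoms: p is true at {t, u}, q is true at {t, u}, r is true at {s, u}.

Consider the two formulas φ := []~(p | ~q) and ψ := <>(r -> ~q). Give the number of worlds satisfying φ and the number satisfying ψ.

2 and 1

For []~(p | ~q):
s: successors {s, t}; ~(p | ~q) there: s:F, t:F. ✗
t: no successors, so []~(p | ~q) holds vacuously. ✓
u: no successors, so []~(p | ~q) holds vacuously. ✓
— 2 worlds.
For <>(r -> ~q):
s: successors {s, t}; r -> ~q there: s:T, t:T. ✓
t: no successors, so <>(r -> ~q) fails. ✗
u: no successors, so <>(r -> ~q) fails. ✗
— 1 world.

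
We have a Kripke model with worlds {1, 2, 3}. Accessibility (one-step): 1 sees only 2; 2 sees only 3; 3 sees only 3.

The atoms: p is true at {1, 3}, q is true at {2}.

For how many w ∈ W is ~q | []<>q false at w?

1

1: ~q is T, []<>q is F. ✓
2: ~q is F, []<>q is F. ✗
3: ~q is T, []<>q is F. ✓
Satisfying worlds: {1, 3}.
So ~q | []<>q fails at the other 1 world.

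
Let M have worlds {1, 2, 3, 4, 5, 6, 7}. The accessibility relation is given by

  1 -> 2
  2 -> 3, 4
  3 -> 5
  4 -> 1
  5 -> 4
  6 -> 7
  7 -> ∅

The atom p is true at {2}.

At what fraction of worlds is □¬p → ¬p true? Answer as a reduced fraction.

6/7

1: □¬p is F, ¬p is T. ✓
2: □¬p is T, ¬p is F. ✗
3: □¬p is T, ¬p is T. ✓
4: □¬p is T, ¬p is T. ✓
5: □¬p is T, ¬p is T. ✓
6: □¬p is T, ¬p is T. ✓
7: □¬p is T, ¬p is T. ✓
That's 6 of 7 worlds, so 6/7.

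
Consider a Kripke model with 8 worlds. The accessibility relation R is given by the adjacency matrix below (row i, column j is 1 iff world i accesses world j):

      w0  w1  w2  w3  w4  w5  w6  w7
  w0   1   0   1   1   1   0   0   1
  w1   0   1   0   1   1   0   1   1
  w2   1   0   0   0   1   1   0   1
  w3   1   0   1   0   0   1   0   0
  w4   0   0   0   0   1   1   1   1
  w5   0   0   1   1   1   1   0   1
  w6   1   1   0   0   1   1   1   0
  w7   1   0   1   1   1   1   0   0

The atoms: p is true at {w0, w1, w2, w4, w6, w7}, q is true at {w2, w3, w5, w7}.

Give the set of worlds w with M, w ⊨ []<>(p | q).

w0: successors {w0, w2, w3, w4, w7}; <>(p | q) there: w0:T, w2:T, w3:T, w4:T, w7:T. ✓
w1: successors {w1, w3, w4, w6, w7}; <>(p | q) there: w1:T, w3:T, w4:T, w6:T, w7:T. ✓
w2: successors {w0, w4, w5, w7}; <>(p | q) there: w0:T, w4:T, w5:T, w7:T. ✓
w3: successors {w0, w2, w5}; <>(p | q) there: w0:T, w2:T, w5:T. ✓
w4: successors {w4, w5, w6, w7}; <>(p | q) there: w4:T, w5:T, w6:T, w7:T. ✓
w5: successors {w2, w3, w4, w5, w7}; <>(p | q) there: w2:T, w3:T, w4:T, w5:T, w7:T. ✓
w6: successors {w0, w1, w4, w5, w6}; <>(p | q) there: w0:T, w1:T, w4:T, w5:T, w6:T. ✓
w7: successors {w0, w2, w3, w4, w5}; <>(p | q) there: w0:T, w2:T, w3:T, w4:T, w5:T. ✓

{w0, w1, w2, w3, w4, w5, w6, w7}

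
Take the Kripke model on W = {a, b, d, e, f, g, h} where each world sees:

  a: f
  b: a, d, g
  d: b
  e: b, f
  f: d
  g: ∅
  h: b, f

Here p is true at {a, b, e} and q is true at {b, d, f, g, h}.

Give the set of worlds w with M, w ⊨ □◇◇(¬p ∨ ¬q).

{d, f, g}

a: successors {f}; ◇◇(¬p ∨ ¬q) there: f:F. ✗
b: successors {a, d, g}; ◇◇(¬p ∨ ¬q) there: a:T, d:T, g:F. ✗
d: successors {b}; ◇◇(¬p ∨ ¬q) there: b:T. ✓
e: successors {b, f}; ◇◇(¬p ∨ ¬q) there: b:T, f:F. ✗
f: successors {d}; ◇◇(¬p ∨ ¬q) there: d:T. ✓
g: no successors, so □◇◇(¬p ∨ ¬q) holds vacuously. ✓
h: successors {b, f}; ◇◇(¬p ∨ ¬q) there: b:T, f:F. ✗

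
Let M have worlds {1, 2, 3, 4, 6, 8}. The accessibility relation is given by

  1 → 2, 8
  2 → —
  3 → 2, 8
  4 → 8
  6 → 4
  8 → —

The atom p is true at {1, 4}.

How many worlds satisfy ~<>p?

5

1: <>p is F. ✓
2: <>p is F. ✓
3: <>p is F. ✓
4: <>p is F. ✓
6: <>p is T. ✗
8: <>p is F. ✓
Satisfying worlds: {1, 2, 3, 4, 8}.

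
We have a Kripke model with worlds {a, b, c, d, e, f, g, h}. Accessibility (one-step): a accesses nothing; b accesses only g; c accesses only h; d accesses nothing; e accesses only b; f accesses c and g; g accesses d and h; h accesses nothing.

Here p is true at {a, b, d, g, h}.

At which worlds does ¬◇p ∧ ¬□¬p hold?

a: ¬◇p is T, ¬□¬p is F. ✗
b: ¬◇p is F, ¬□¬p is T. ✗
c: ¬◇p is F, ¬□¬p is T. ✗
d: ¬◇p is T, ¬□¬p is F. ✗
e: ¬◇p is F, ¬□¬p is T. ✗
f: ¬◇p is F, ¬□¬p is T. ✗
g: ¬◇p is F, ¬□¬p is T. ✗
h: ¬◇p is T, ¬□¬p is F. ✗

∅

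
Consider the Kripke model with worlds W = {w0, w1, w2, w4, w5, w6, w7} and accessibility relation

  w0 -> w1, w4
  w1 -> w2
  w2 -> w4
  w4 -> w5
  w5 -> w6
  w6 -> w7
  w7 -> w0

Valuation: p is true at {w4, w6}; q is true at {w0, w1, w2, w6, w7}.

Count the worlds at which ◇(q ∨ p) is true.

6

w0: successors {w1, w4}; q ∨ p there: w1:T, w4:T. ✓
w1: successors {w2}; q ∨ p there: w2:T. ✓
w2: successors {w4}; q ∨ p there: w4:T. ✓
w4: successors {w5}; q ∨ p there: w5:F. ✗
w5: successors {w6}; q ∨ p there: w6:T. ✓
w6: successors {w7}; q ∨ p there: w7:T. ✓
w7: successors {w0}; q ∨ p there: w0:T. ✓
Satisfying worlds: {w0, w1, w2, w5, w6, w7}.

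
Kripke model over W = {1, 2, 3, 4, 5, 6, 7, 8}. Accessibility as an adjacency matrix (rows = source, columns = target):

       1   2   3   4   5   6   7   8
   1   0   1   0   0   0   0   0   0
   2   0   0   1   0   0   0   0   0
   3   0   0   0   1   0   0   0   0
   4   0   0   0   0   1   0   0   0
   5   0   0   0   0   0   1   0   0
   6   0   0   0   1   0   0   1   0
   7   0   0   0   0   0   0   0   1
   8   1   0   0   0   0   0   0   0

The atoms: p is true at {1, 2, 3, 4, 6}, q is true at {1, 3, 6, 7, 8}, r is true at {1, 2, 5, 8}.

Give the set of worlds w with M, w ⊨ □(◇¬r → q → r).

{1, 3, 4, 6, 7, 8}

1: successors {2}; ◇¬r → q → r there: 2:T. ✓
2: successors {3}; ◇¬r → q → r there: 3:F. ✗
3: successors {4}; ◇¬r → q → r there: 4:T. ✓
4: successors {5}; ◇¬r → q → r there: 5:T. ✓
5: successors {6}; ◇¬r → q → r there: 6:F. ✗
6: successors {4, 7}; ◇¬r → q → r there: 4:T, 7:T. ✓
7: successors {8}; ◇¬r → q → r there: 8:T. ✓
8: successors {1}; ◇¬r → q → r there: 1:T. ✓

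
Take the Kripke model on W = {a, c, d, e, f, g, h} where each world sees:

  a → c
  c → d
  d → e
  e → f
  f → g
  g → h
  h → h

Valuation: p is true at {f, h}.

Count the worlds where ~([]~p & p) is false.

a: []~p & p is F. ✓
c: []~p & p is F. ✓
d: []~p & p is F. ✓
e: []~p & p is F. ✓
f: []~p & p is T. ✗
g: []~p & p is F. ✓
h: []~p & p is F. ✓
Satisfying worlds: {a, c, d, e, g, h}.
So ~([]~p & p) fails at the other 1 world.

1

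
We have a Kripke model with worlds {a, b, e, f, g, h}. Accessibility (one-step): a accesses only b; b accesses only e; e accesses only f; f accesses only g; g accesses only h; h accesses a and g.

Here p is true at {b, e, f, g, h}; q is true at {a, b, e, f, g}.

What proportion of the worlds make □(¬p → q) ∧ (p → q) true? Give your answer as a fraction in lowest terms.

5/6

a: □(¬p → q) is T, p → q is T. ✓
b: □(¬p → q) is T, p → q is T. ✓
e: □(¬p → q) is T, p → q is T. ✓
f: □(¬p → q) is T, p → q is T. ✓
g: □(¬p → q) is T, p → q is T. ✓
h: □(¬p → q) is T, p → q is F. ✗
That's 5 of 6 worlds, so 5/6.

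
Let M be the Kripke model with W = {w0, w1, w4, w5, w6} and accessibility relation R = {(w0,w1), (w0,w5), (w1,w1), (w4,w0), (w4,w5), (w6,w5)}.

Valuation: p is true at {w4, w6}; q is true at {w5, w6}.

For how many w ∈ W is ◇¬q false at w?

w0: successors {w1, w5}; ¬q there: w1:T, w5:F. ✓
w1: successors {w1}; ¬q there: w1:T. ✓
w4: successors {w0, w5}; ¬q there: w0:T, w5:F. ✓
w5: no successors, so ◇¬q fails. ✗
w6: successors {w5}; ¬q there: w5:F. ✗
Satisfying worlds: {w0, w1, w4}.
So ◇¬q fails at the other 2 worlds.

2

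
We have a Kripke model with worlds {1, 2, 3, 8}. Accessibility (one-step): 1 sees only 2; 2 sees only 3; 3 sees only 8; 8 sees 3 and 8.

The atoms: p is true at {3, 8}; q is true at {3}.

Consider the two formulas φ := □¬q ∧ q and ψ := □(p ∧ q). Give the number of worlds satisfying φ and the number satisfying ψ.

For □¬q ∧ q:
1: □¬q is T, q is F. ✗
2: □¬q is F, q is F. ✗
3: □¬q is T, q is T. ✓
8: □¬q is F, q is F. ✗
— 1 world.
For □(p ∧ q):
1: successors {2}; p ∧ q there: 2:F. ✗
2: successors {3}; p ∧ q there: 3:T. ✓
3: successors {8}; p ∧ q there: 8:F. ✗
8: successors {3, 8}; p ∧ q there: 3:T, 8:F. ✗
— 1 world.

1 and 1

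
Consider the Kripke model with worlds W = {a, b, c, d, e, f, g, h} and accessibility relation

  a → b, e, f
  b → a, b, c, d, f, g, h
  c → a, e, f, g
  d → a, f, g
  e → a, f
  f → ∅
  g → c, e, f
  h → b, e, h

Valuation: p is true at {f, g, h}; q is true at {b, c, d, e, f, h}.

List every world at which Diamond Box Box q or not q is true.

a: Diamond Box Box q is T, not q is T. ✓
b: Diamond Box Box q is T, not q is F. ✓
c: Diamond Box Box q is T, not q is F. ✓
d: Diamond Box Box q is T, not q is F. ✓
e: Diamond Box Box q is T, not q is F. ✓
f: Diamond Box Box q is F, not q is F. ✗
g: Diamond Box Box q is T, not q is T. ✓
h: Diamond Box Box q is T, not q is F. ✓

{a, b, c, d, e, g, h}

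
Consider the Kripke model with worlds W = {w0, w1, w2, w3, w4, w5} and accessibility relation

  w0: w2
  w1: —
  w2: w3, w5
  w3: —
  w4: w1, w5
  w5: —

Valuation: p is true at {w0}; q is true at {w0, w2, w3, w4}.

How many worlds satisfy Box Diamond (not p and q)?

4

w0: successors {w2}; Diamond (not p and q) there: w2:T. ✓
w1: no successors, so Box Diamond (not p and q) holds vacuously. ✓
w2: successors {w3, w5}; Diamond (not p and q) there: w3:F, w5:F. ✗
w3: no successors, so Box Diamond (not p and q) holds vacuously. ✓
w4: successors {w1, w5}; Diamond (not p and q) there: w1:F, w5:F. ✗
w5: no successors, so Box Diamond (not p and q) holds vacuously. ✓
Satisfying worlds: {w0, w1, w3, w5}.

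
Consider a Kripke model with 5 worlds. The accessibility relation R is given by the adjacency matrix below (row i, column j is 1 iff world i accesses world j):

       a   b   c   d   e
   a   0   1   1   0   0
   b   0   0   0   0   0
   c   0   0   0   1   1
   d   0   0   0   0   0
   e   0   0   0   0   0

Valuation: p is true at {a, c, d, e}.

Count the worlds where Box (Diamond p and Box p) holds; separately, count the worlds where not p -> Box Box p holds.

For Box (Diamond p and Box p):
a: successors {b, c}; Diamond p and Box p there: b:F, c:T. ✗
b: no successors, so Box (Diamond p and Box p) holds vacuously. ✓
c: successors {d, e}; Diamond p and Box p there: d:F, e:F. ✗
d: no successors, so Box (Diamond p and Box p) holds vacuously. ✓
e: no successors, so Box (Diamond p and Box p) holds vacuously. ✓
— 3 worlds.
For not p -> Box Box p:
a: not p is F, Box Box p is T. ✓
b: not p is T, Box Box p is T. ✓
c: not p is F, Box Box p is T. ✓
d: not p is F, Box Box p is T. ✓
e: not p is F, Box Box p is T. ✓
— 5 worlds.

3 and 5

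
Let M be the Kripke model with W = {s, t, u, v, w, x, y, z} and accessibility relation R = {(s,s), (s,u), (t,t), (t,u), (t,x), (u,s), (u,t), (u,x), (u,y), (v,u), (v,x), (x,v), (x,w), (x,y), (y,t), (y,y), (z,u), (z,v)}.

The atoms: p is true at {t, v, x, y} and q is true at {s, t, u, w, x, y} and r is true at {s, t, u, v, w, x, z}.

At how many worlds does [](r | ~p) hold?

s: successors {s, u}; r | ~p there: s:T, u:T. ✓
t: successors {t, u, x}; r | ~p there: t:T, u:T, x:T. ✓
u: successors {s, t, x, y}; r | ~p there: s:T, t:T, x:T, y:F. ✗
v: successors {u, x}; r | ~p there: u:T, x:T. ✓
w: no successors, so [](r | ~p) holds vacuously. ✓
x: successors {v, w, y}; r | ~p there: v:T, w:T, y:F. ✗
y: successors {t, y}; r | ~p there: t:T, y:F. ✗
z: successors {u, v}; r | ~p there: u:T, v:T. ✓
Satisfying worlds: {s, t, v, w, z}.

5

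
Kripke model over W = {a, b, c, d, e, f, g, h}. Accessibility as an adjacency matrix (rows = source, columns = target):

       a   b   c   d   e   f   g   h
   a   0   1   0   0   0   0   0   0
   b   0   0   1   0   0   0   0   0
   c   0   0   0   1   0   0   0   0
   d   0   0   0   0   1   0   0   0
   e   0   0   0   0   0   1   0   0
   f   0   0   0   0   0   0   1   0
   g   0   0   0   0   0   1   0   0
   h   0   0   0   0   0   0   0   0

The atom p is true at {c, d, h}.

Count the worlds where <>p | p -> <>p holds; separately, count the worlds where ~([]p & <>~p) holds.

For <>p | p -> <>p:
a: <>p | p is F, <>p is F. ✓
b: <>p | p is T, <>p is T. ✓
c: <>p | p is T, <>p is T. ✓
d: <>p | p is T, <>p is F. ✗
e: <>p | p is F, <>p is F. ✓
f: <>p | p is F, <>p is F. ✓
g: <>p | p is F, <>p is F. ✓
h: <>p | p is T, <>p is F. ✗
— 6 worlds.
For ~([]p & <>~p):
a: []p & <>~p is F. ✓
b: []p & <>~p is F. ✓
c: []p & <>~p is F. ✓
d: []p & <>~p is F. ✓
e: []p & <>~p is F. ✓
f: []p & <>~p is F. ✓
g: []p & <>~p is F. ✓
h: []p & <>~p is F. ✓
— 8 worlds.

6 and 8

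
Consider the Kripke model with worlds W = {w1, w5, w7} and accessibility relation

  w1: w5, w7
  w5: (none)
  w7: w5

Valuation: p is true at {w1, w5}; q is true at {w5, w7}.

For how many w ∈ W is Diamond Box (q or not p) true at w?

2

w1: successors {w5, w7}; Box (q or not p) there: w5:T, w7:T. ✓
w5: no successors, so Diamond Box (q or not p) fails. ✗
w7: successors {w5}; Box (q or not p) there: w5:T. ✓
Satisfying worlds: {w1, w7}.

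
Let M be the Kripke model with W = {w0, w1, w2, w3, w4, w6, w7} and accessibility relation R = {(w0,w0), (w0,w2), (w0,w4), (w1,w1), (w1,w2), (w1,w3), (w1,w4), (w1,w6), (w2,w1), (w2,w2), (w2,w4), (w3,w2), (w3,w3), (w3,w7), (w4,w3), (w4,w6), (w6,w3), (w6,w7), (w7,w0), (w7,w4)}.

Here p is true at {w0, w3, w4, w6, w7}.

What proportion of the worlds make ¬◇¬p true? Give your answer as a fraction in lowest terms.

3/7

w0: ◇¬p is T. ✗
w1: ◇¬p is T. ✗
w2: ◇¬p is T. ✗
w3: ◇¬p is T. ✗
w4: ◇¬p is F. ✓
w6: ◇¬p is F. ✓
w7: ◇¬p is F. ✓
That's 3 of 7 worlds, so 3/7.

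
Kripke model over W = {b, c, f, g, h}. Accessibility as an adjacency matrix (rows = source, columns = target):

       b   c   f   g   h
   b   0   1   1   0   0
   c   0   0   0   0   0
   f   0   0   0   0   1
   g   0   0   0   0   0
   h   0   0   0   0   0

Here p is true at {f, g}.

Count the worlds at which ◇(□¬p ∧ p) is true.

1

b: successors {c, f}; □¬p ∧ p there: c:F, f:T. ✓
c: no successors, so ◇(□¬p ∧ p) fails. ✗
f: successors {h}; □¬p ∧ p there: h:F. ✗
g: no successors, so ◇(□¬p ∧ p) fails. ✗
h: no successors, so ◇(□¬p ∧ p) fails. ✗
Satisfying worlds: {b}.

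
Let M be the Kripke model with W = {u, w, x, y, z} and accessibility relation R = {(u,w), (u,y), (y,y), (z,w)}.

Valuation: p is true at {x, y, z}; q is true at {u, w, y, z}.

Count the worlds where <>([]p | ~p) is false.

u: successors {w, y}; []p | ~p there: w:T, y:T. ✓
w: no successors, so <>([]p | ~p) fails. ✗
x: no successors, so <>([]p | ~p) fails. ✗
y: successors {y}; []p | ~p there: y:T. ✓
z: successors {w}; []p | ~p there: w:T. ✓
Satisfying worlds: {u, y, z}.
So <>([]p | ~p) fails at the other 2 worlds.

2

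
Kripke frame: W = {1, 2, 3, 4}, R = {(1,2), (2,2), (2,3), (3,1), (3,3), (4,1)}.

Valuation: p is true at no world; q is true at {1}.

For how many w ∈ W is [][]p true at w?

0

1: successors {2}; []p there: 2:F. ✗
2: successors {2, 3}; []p there: 2:F, 3:F. ✗
3: successors {1, 3}; []p there: 1:F, 3:F. ✗
4: successors {1}; []p there: 1:F. ✗
Satisfying worlds: ∅.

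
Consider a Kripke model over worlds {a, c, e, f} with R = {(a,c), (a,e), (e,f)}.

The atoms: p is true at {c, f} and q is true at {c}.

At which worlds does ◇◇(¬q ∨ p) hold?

a: successors {c, e}; ◇(¬q ∨ p) there: c:F, e:T. ✓
c: no successors, so ◇◇(¬q ∨ p) fails. ✗
e: successors {f}; ◇(¬q ∨ p) there: f:F. ✗
f: no successors, so ◇◇(¬q ∨ p) fails. ✗

{a}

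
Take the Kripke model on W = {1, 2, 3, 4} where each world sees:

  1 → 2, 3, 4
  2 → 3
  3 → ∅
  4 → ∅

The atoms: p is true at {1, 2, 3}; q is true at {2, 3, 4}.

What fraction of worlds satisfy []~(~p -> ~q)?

1/2

1: successors {2, 3, 4}; ~(~p -> ~q) there: 2:F, 3:F, 4:T. ✗
2: successors {3}; ~(~p -> ~q) there: 3:F. ✗
3: no successors, so []~(~p -> ~q) holds vacuously. ✓
4: no successors, so []~(~p -> ~q) holds vacuously. ✓
That's 2 of 4 worlds, so 2/4 = 1/2.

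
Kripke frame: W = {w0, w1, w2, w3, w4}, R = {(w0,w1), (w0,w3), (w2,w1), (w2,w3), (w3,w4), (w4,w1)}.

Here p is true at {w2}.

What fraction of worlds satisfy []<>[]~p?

2/5

w0: successors {w1, w3}; <>[]~p there: w1:F, w3:T. ✗
w1: no successors, so []<>[]~p holds vacuously. ✓
w2: successors {w1, w3}; <>[]~p there: w1:F, w3:T. ✗
w3: successors {w4}; <>[]~p there: w4:T. ✓
w4: successors {w1}; <>[]~p there: w1:F. ✗
That's 2 of 5 worlds, so 2/5.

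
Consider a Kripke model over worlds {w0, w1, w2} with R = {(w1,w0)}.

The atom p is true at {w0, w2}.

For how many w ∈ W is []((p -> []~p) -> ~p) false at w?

1

w0: no successors, so []((p -> []~p) -> ~p) holds vacuously. ✓
w1: successors {w0}; (p -> []~p) -> ~p there: w0:F. ✗
w2: no successors, so []((p -> []~p) -> ~p) holds vacuously. ✓
Satisfying worlds: {w0, w2}.
So []((p -> []~p) -> ~p) fails at the other 1 world.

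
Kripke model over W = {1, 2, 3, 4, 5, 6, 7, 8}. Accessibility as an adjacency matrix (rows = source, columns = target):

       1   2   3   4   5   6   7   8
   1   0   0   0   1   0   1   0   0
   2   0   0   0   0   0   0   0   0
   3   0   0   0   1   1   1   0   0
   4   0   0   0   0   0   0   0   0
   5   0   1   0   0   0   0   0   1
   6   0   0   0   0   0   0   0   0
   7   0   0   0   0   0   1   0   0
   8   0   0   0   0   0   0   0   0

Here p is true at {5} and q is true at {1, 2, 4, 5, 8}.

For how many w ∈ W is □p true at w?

4

1: successors {4, 6}; p there: 4:F, 6:F. ✗
2: no successors, so □p holds vacuously. ✓
3: successors {4, 5, 6}; p there: 4:F, 5:T, 6:F. ✗
4: no successors, so □p holds vacuously. ✓
5: successors {2, 8}; p there: 2:F, 8:F. ✗
6: no successors, so □p holds vacuously. ✓
7: successors {6}; p there: 6:F. ✗
8: no successors, so □p holds vacuously. ✓
Satisfying worlds: {2, 4, 6, 8}.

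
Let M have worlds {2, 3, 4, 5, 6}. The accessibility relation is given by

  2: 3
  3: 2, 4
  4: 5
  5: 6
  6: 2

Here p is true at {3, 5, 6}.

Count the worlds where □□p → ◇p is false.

2: □□p is F, ◇p is T. ✓
3: □□p is T, ◇p is F. ✗
4: □□p is T, ◇p is T. ✓
5: □□p is F, ◇p is T. ✓
6: □□p is T, ◇p is F. ✗
Satisfying worlds: {2, 4, 5}.
So □□p → ◇p fails at the other 2 worlds.

2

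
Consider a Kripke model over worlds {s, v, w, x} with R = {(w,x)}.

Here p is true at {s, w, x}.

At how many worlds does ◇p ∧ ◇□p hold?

s: ◇p is F, ◇□p is F. ✗
v: ◇p is F, ◇□p is F. ✗
w: ◇p is T, ◇□p is T. ✓
x: ◇p is F, ◇□p is F. ✗
Satisfying worlds: {w}.

1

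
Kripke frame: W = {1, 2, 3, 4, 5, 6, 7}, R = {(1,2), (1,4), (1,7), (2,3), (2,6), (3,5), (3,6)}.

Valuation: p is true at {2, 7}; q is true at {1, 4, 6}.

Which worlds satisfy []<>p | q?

1: []<>p is F, q is T. ✓
2: []<>p is F, q is F. ✗
3: []<>p is F, q is F. ✗
4: []<>p is T, q is T. ✓
5: []<>p is T, q is F. ✓
6: []<>p is T, q is T. ✓
7: []<>p is T, q is F. ✓

{1, 4, 5, 6, 7}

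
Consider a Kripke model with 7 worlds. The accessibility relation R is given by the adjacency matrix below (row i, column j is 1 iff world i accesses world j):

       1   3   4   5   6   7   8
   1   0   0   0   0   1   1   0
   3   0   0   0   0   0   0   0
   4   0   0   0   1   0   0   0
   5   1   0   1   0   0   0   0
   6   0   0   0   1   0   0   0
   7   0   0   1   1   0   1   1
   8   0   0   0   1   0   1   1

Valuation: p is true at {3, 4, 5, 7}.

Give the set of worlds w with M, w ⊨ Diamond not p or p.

{1, 3, 4, 5, 7, 8}

1: Diamond not p is T, p is F. ✓
3: Diamond not p is F, p is T. ✓
4: Diamond not p is F, p is T. ✓
5: Diamond not p is T, p is T. ✓
6: Diamond not p is F, p is F. ✗
7: Diamond not p is T, p is T. ✓
8: Diamond not p is T, p is F. ✓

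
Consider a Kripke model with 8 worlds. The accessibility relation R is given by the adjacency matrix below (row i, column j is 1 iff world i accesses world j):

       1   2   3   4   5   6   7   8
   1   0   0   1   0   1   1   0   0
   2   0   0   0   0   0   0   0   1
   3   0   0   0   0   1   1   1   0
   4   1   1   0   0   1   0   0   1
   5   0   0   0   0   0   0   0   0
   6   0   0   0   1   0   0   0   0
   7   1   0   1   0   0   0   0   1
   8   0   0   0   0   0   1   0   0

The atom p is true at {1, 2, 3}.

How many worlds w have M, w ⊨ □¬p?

1: successors {3, 5, 6}; ¬p there: 3:F, 5:T, 6:T. ✗
2: successors {8}; ¬p there: 8:T. ✓
3: successors {5, 6, 7}; ¬p there: 5:T, 6:T, 7:T. ✓
4: successors {1, 2, 5, 8}; ¬p there: 1:F, 2:F, 5:T, 8:T. ✗
5: no successors, so □¬p holds vacuously. ✓
6: successors {4}; ¬p there: 4:T. ✓
7: successors {1, 3, 8}; ¬p there: 1:F, 3:F, 8:T. ✗
8: successors {6}; ¬p there: 6:T. ✓
Satisfying worlds: {2, 3, 5, 6, 8}.

5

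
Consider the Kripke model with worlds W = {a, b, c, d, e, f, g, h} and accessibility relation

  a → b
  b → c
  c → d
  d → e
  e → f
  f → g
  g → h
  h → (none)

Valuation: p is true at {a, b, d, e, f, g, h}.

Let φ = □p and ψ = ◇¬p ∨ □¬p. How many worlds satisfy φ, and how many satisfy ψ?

For □p:
a: successors {b}; p there: b:T. ✓
b: successors {c}; p there: c:F. ✗
c: successors {d}; p there: d:T. ✓
d: successors {e}; p there: e:T. ✓
e: successors {f}; p there: f:T. ✓
f: successors {g}; p there: g:T. ✓
g: successors {h}; p there: h:T. ✓
h: no successors, so □p holds vacuously. ✓
— 7 worlds.
For ◇¬p ∨ □¬p:
a: ◇¬p is F, □¬p is F. ✗
b: ◇¬p is T, □¬p is T. ✓
c: ◇¬p is F, □¬p is F. ✗
d: ◇¬p is F, □¬p is F. ✗
e: ◇¬p is F, □¬p is F. ✗
f: ◇¬p is F, □¬p is F. ✗
g: ◇¬p is F, □¬p is F. ✗
h: ◇¬p is F, □¬p is T. ✓
— 2 worlds.

7 and 2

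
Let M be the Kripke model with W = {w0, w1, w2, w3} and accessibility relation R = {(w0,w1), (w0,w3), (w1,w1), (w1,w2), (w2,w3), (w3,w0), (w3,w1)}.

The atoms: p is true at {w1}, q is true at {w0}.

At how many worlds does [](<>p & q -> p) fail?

w0: successors {w1, w3}; <>p & q -> p there: w1:T, w3:T. ✓
w1: successors {w1, w2}; <>p & q -> p there: w1:T, w2:T. ✓
w2: successors {w3}; <>p & q -> p there: w3:T. ✓
w3: successors {w0, w1}; <>p & q -> p there: w0:F, w1:T. ✗
Satisfying worlds: {w0, w1, w2}.
So [](<>p & q -> p) fails at the other 1 world.

1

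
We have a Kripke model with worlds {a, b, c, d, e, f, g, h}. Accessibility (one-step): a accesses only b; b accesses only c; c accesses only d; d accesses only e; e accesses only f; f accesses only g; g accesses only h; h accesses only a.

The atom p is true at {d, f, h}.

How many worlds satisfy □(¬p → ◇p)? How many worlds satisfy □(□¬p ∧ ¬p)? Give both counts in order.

For □(¬p → ◇p):
a: successors {b}; ¬p → ◇p there: b:F. ✗
b: successors {c}; ¬p → ◇p there: c:T. ✓
c: successors {d}; ¬p → ◇p there: d:T. ✓
d: successors {e}; ¬p → ◇p there: e:T. ✓
e: successors {f}; ¬p → ◇p there: f:T. ✓
f: successors {g}; ¬p → ◇p there: g:T. ✓
g: successors {h}; ¬p → ◇p there: h:T. ✓
h: successors {a}; ¬p → ◇p there: a:F. ✗
— 6 worlds.
For □(□¬p ∧ ¬p):
a: successors {b}; □¬p ∧ ¬p there: b:T. ✓
b: successors {c}; □¬p ∧ ¬p there: c:F. ✗
c: successors {d}; □¬p ∧ ¬p there: d:F. ✗
d: successors {e}; □¬p ∧ ¬p there: e:F. ✗
e: successors {f}; □¬p ∧ ¬p there: f:F. ✗
f: successors {g}; □¬p ∧ ¬p there: g:F. ✗
g: successors {h}; □¬p ∧ ¬p there: h:F. ✗
h: successors {a}; □¬p ∧ ¬p there: a:T. ✓
— 2 worlds.

6 and 2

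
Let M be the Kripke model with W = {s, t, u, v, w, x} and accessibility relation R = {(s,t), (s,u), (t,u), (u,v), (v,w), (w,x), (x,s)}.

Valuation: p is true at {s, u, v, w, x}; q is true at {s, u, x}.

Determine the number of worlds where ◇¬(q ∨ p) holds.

1

s: successors {t, u}; ¬(q ∨ p) there: t:T, u:F. ✓
t: successors {u}; ¬(q ∨ p) there: u:F. ✗
u: successors {v}; ¬(q ∨ p) there: v:F. ✗
v: successors {w}; ¬(q ∨ p) there: w:F. ✗
w: successors {x}; ¬(q ∨ p) there: x:F. ✗
x: successors {s}; ¬(q ∨ p) there: s:F. ✗
Satisfying worlds: {s}.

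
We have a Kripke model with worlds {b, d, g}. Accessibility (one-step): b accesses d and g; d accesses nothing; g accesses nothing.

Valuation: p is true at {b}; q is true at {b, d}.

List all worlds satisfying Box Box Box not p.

b: successors {d, g}; Box Box not p there: d:T, g:T. ✓
d: no successors, so Box Box Box not p holds vacuously. ✓
g: no successors, so Box Box Box not p holds vacuously. ✓

{b, d, g}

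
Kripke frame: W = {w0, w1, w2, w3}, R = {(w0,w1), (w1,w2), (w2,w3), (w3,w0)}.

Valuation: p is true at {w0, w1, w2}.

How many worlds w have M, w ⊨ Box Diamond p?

w0: successors {w1}; Diamond p there: w1:T. ✓
w1: successors {w2}; Diamond p there: w2:F. ✗
w2: successors {w3}; Diamond p there: w3:T. ✓
w3: successors {w0}; Diamond p there: w0:T. ✓
Satisfying worlds: {w0, w2, w3}.

3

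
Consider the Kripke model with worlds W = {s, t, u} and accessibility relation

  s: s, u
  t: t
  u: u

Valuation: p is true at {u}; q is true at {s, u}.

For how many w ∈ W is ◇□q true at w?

s: successors {s, u}; □q there: s:T, u:T. ✓
t: successors {t}; □q there: t:F. ✗
u: successors {u}; □q there: u:T. ✓
Satisfying worlds: {s, u}.

2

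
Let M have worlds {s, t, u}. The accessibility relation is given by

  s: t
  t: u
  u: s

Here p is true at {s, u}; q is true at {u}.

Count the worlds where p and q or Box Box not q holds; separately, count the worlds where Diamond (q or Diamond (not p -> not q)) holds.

2 and 3

For p and q or Box Box not q:
s: p and q is F, Box Box not q is F. ✗
t: p and q is F, Box Box not q is T. ✓
u: p and q is T, Box Box not q is T. ✓
— 2 worlds.
For Diamond (q or Diamond (not p -> not q)):
s: successors {t}; q or Diamond (not p -> not q) there: t:T. ✓
t: successors {u}; q or Diamond (not p -> not q) there: u:T. ✓
u: successors {s}; q or Diamond (not p -> not q) there: s:T. ✓
— 3 worlds.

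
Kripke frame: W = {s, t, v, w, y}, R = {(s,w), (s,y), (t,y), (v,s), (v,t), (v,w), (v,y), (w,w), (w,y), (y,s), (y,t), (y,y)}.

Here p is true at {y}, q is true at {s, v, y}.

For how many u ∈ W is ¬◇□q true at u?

s: ◇□q is F. ✓
t: ◇□q is F. ✓
v: ◇□q is T. ✗
w: ◇□q is F. ✓
y: ◇□q is T. ✗
Satisfying worlds: {s, t, w}.

3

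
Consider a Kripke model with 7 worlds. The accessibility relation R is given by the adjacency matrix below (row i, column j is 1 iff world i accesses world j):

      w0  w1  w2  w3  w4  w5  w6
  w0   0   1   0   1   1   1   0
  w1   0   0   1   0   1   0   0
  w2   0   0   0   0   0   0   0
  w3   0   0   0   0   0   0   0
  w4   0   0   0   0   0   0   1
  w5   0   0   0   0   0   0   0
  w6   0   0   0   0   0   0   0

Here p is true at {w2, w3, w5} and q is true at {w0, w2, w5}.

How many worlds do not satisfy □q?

3

w0: successors {w1, w3, w4, w5}; q there: w1:F, w3:F, w4:F, w5:T. ✗
w1: successors {w2, w4}; q there: w2:T, w4:F. ✗
w2: no successors, so □q holds vacuously. ✓
w3: no successors, so □q holds vacuously. ✓
w4: successors {w6}; q there: w6:F. ✗
w5: no successors, so □q holds vacuously. ✓
w6: no successors, so □q holds vacuously. ✓
Satisfying worlds: {w2, w3, w5, w6}.
So □q fails at the other 3 worlds.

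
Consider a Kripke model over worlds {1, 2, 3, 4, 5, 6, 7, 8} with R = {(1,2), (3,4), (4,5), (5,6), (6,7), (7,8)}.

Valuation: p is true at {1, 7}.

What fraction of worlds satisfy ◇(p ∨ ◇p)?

1/4

1: successors {2}; p ∨ ◇p there: 2:F. ✗
2: no successors, so ◇(p ∨ ◇p) fails. ✗
3: successors {4}; p ∨ ◇p there: 4:F. ✗
4: successors {5}; p ∨ ◇p there: 5:F. ✗
5: successors {6}; p ∨ ◇p there: 6:T. ✓
6: successors {7}; p ∨ ◇p there: 7:T. ✓
7: successors {8}; p ∨ ◇p there: 8:F. ✗
8: no successors, so ◇(p ∨ ◇p) fails. ✗
That's 2 of 8 worlds, so 2/8 = 1/4.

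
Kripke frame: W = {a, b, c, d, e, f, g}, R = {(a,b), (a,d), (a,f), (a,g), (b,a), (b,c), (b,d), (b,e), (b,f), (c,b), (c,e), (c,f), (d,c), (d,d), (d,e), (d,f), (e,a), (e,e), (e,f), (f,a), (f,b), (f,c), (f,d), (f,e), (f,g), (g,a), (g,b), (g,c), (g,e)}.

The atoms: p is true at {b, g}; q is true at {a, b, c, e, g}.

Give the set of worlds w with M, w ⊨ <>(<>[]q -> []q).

{a, b, c, d, e, f, g}

a: successors {b, d, f, g}; <>[]q -> []q there: b:T, d:T, f:F, g:T. ✓
b: successors {a, c, d, e, f}; <>[]q -> []q there: a:F, c:T, d:T, e:T, f:F. ✓
c: successors {b, e, f}; <>[]q -> []q there: b:T, e:T, f:F. ✓
d: successors {c, d, e, f}; <>[]q -> []q there: c:T, d:T, e:T, f:F. ✓
e: successors {a, e, f}; <>[]q -> []q there: a:F, e:T, f:F. ✓
f: successors {a, b, c, d, e, g}; <>[]q -> []q there: a:F, b:T, c:T, d:T, e:T, g:T. ✓
g: successors {a, b, c, e}; <>[]q -> []q there: a:F, b:T, c:T, e:T. ✓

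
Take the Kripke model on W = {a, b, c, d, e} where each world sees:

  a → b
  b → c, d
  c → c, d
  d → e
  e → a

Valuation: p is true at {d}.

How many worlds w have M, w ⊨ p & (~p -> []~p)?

a: p is F, ~p -> []~p is T. ✗
b: p is F, ~p -> []~p is F. ✗
c: p is F, ~p -> []~p is F. ✗
d: p is T, ~p -> []~p is T. ✓
e: p is F, ~p -> []~p is T. ✗
Satisfying worlds: {d}.

1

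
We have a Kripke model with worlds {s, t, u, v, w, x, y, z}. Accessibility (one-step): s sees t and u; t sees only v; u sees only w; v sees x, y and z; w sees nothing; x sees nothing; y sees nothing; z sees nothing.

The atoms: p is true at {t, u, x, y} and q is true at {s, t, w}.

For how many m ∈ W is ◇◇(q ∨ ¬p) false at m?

6

s: successors {t, u}; ◇(q ∨ ¬p) there: t:T, u:T. ✓
t: successors {v}; ◇(q ∨ ¬p) there: v:T. ✓
u: successors {w}; ◇(q ∨ ¬p) there: w:F. ✗
v: successors {x, y, z}; ◇(q ∨ ¬p) there: x:F, y:F, z:F. ✗
w: no successors, so ◇◇(q ∨ ¬p) fails. ✗
x: no successors, so ◇◇(q ∨ ¬p) fails. ✗
y: no successors, so ◇◇(q ∨ ¬p) fails. ✗
z: no successors, so ◇◇(q ∨ ¬p) fails. ✗
Satisfying worlds: {s, t}.
So ◇◇(q ∨ ¬p) fails at the other 6 worlds.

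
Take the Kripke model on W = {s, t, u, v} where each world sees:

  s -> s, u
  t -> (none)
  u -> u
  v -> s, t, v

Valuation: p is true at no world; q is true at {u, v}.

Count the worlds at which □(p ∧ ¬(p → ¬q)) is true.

1

s: successors {s, u}; p ∧ ¬(p → ¬q) there: s:F, u:F. ✗
t: no successors, so □(p ∧ ¬(p → ¬q)) holds vacuously. ✓
u: successors {u}; p ∧ ¬(p → ¬q) there: u:F. ✗
v: successors {s, t, v}; p ∧ ¬(p → ¬q) there: s:F, t:F, v:F. ✗
Satisfying worlds: {t}.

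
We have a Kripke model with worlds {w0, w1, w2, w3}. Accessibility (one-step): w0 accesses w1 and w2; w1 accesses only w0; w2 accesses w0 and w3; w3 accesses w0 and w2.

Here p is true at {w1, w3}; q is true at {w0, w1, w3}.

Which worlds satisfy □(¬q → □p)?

w0: successors {w1, w2}; ¬q → □p there: w1:T, w2:F. ✗
w1: successors {w0}; ¬q → □p there: w0:T. ✓
w2: successors {w0, w3}; ¬q → □p there: w0:T, w3:T. ✓
w3: successors {w0, w2}; ¬q → □p there: w0:T, w2:F. ✗

{w1, w2}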